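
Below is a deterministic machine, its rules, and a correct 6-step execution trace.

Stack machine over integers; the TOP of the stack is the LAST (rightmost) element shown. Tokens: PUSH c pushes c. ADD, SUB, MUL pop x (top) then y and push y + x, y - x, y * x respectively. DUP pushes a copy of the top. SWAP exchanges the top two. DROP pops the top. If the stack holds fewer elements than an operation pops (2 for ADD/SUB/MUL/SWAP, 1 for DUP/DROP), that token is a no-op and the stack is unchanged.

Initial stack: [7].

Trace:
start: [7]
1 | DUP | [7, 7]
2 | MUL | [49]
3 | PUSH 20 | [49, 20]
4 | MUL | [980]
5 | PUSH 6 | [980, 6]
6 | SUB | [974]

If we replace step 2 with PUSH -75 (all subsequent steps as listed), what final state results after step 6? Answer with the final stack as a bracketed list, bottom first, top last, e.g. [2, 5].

(re-executing from step 2 with the substitution; state before step 2: [7, 7])
2 | PUSH -75 | [7, 7, -75]
3 | PUSH 20 | [7, 7, -75, 20]
4 | MUL | [7, 7, -1500]
5 | PUSH 6 | [7, 7, -1500, 6]
6 | SUB | [7, 7, -1506]

[7, 7, -1506]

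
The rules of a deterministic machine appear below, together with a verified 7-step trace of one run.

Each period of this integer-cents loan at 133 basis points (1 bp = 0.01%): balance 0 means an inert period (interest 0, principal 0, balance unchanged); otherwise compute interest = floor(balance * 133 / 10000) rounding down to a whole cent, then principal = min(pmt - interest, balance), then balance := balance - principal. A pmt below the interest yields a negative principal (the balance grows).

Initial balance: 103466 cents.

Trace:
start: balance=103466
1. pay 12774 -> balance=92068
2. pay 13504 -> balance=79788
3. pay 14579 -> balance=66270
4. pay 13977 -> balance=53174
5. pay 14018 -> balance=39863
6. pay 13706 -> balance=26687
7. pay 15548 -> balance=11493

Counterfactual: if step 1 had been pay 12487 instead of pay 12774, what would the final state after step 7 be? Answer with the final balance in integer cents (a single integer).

11805

(re-executing from step 1 with the substitution; state before step 1: balance=103466)
1. pay 12487 -> balance=92355
2. pay 13504 -> balance=80079
3. pay 14579 -> balance=66565
4. pay 13977 -> balance=53473
5. pay 14018 -> balance=40166
6. pay 13706 -> balance=26994
7. pay 15548 -> balance=11805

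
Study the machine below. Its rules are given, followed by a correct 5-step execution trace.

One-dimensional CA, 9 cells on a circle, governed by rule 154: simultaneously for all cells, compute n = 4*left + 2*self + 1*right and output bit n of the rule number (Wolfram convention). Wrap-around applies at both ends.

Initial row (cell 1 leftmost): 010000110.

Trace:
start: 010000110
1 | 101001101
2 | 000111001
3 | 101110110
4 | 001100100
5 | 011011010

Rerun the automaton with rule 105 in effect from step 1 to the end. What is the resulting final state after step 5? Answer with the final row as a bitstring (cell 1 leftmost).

110010100

(re-executing steps 1..5 under rule 105; state before step 1: 010000110)
1 | 000110110
2 | 110111110
3 | 111100011
4 | 000101010
5 | 110010100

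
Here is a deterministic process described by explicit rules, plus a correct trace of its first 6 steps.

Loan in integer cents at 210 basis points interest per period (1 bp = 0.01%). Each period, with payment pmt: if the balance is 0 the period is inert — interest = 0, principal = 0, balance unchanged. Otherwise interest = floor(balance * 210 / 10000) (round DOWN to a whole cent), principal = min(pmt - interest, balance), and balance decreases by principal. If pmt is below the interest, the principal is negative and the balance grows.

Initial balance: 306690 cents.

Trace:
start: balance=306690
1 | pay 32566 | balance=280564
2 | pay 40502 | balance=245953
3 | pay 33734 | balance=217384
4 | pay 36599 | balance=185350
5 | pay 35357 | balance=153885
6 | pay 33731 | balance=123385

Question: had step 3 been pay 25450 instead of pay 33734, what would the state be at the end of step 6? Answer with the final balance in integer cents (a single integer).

(re-executing from step 3 with the substitution; state before step 3: balance=245953)
3 | pay 25450 | balance=225668
4 | pay 36599 | balance=193808
5 | pay 35357 | balance=162520
6 | pay 33731 | balance=132201

132201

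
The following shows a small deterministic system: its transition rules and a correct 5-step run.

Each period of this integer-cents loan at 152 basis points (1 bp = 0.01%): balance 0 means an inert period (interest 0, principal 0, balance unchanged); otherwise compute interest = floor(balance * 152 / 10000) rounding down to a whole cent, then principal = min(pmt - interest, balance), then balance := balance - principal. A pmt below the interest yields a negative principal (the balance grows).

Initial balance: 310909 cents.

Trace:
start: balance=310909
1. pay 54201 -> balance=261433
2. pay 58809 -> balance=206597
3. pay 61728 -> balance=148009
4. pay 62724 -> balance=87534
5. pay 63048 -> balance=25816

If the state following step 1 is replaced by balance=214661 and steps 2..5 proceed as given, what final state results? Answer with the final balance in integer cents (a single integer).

0

state after step 1 := balance=214661
2. pay 58809 -> balance=159114
3. pay 61728 -> balance=99804
4. pay 62724 -> balance=38597
5. pay 63048 -> balance=0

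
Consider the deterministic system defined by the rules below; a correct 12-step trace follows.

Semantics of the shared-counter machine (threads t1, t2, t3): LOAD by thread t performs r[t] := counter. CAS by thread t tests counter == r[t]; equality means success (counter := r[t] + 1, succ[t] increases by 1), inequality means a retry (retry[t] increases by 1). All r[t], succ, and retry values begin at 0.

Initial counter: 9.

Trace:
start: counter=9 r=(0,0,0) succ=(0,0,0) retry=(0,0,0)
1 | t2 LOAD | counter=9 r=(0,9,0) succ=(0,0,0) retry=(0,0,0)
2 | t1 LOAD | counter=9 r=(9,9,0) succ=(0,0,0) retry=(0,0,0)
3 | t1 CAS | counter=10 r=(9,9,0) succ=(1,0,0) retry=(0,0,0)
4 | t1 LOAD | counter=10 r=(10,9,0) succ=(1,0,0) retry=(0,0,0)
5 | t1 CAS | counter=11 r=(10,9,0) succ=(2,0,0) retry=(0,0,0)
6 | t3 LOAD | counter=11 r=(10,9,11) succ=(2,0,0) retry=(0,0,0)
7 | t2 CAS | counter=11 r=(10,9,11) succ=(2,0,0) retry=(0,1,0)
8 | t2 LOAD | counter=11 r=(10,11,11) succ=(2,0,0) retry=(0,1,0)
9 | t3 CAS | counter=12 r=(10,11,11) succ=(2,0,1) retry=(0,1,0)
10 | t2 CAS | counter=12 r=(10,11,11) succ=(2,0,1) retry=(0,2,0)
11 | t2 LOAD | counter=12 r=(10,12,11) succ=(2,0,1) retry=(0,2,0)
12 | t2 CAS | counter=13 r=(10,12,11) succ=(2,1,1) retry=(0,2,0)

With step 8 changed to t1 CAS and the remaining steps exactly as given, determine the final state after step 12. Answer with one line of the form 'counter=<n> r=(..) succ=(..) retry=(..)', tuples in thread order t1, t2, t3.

(re-executing from step 8 with the substitution; state before step 8: counter=11 r=(10,9,11) succ=(2,0,0) retry=(0,1,0))
8 | t1 CAS | counter=11 r=(10,9,11) succ=(2,0,0) retry=(1,1,0)
9 | t3 CAS | counter=12 r=(10,9,11) succ=(2,0,1) retry=(1,1,0)
10 | t2 CAS | counter=12 r=(10,9,11) succ=(2,0,1) retry=(1,2,0)
11 | t2 LOAD | counter=12 r=(10,12,11) succ=(2,0,1) retry=(1,2,0)
12 | t2 CAS | counter=13 r=(10,12,11) succ=(2,1,1) retry=(1,2,0)

counter=13 r=(10,12,11) succ=(2,1,1) retry=(1,2,0)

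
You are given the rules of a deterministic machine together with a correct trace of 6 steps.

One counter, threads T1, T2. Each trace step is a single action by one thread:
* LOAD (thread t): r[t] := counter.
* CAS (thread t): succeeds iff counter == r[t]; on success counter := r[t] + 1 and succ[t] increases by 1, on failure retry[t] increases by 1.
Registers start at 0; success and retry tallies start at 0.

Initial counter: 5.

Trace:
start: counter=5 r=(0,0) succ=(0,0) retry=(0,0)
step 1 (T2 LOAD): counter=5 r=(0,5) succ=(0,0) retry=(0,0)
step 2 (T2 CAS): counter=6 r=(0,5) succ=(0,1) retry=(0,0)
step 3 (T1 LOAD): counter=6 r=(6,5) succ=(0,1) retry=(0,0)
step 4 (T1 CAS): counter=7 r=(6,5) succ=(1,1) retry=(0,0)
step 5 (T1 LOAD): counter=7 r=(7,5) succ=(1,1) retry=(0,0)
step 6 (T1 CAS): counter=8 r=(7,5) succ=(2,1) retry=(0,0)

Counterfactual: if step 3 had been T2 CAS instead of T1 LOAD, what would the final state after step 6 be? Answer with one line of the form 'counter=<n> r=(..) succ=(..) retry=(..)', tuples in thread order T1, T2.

(re-executing from step 3 with the substitution; state before step 3: counter=6 r=(0,5) succ=(0,1) retry=(0,0))
step 3 (T2 CAS): counter=6 r=(0,5) succ=(0,1) retry=(0,1)
step 4 (T1 CAS): counter=6 r=(0,5) succ=(0,1) retry=(1,1)
step 5 (T1 LOAD): counter=6 r=(6,5) succ=(0,1) retry=(1,1)
step 6 (T1 CAS): counter=7 r=(6,5) succ=(1,1) retry=(1,1)

counter=7 r=(6,5) succ=(1,1) retry=(1,1)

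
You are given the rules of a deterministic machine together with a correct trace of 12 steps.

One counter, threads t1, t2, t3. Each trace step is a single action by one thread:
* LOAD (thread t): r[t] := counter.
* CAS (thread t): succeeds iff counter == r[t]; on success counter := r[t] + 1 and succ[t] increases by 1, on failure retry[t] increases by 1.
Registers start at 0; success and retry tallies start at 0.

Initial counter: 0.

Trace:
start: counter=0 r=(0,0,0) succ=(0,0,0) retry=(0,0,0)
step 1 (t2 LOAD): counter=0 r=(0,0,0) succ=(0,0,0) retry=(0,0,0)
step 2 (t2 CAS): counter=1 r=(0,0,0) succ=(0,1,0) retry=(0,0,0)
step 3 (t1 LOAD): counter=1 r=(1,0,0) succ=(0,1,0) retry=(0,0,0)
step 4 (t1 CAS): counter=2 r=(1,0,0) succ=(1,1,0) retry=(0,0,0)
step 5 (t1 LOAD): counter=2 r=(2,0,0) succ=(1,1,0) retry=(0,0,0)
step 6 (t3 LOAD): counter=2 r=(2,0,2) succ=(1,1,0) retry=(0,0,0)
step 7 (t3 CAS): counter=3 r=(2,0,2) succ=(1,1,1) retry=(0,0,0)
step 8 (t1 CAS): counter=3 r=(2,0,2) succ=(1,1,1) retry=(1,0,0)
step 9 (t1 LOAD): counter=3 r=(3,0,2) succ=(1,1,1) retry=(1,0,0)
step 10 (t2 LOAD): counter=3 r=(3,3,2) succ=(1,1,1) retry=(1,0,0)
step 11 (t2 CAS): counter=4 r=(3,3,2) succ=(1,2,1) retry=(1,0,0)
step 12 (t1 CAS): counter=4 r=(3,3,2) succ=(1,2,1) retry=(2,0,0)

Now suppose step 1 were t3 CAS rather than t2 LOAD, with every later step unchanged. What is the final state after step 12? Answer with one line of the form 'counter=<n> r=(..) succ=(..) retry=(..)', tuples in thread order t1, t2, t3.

counter=4 r=(3,3,2) succ=(1,1,2) retry=(2,1,0)

(re-executing from step 1 with the substitution; state before step 1: counter=0 r=(0,0,0) succ=(0,0,0) retry=(0,0,0))
step 1 (t3 CAS): counter=1 r=(0,0,0) succ=(0,0,1) retry=(0,0,0)
step 2 (t2 CAS): counter=1 r=(0,0,0) succ=(0,0,1) retry=(0,1,0)
step 3 (t1 LOAD): counter=1 r=(1,0,0) succ=(0,0,1) retry=(0,1,0)
step 4 (t1 CAS): counter=2 r=(1,0,0) succ=(1,0,1) retry=(0,1,0)
step 5 (t1 LOAD): counter=2 r=(2,0,0) succ=(1,0,1) retry=(0,1,0)
step 6 (t3 LOAD): counter=2 r=(2,0,2) succ=(1,0,1) retry=(0,1,0)
step 7 (t3 CAS): counter=3 r=(2,0,2) succ=(1,0,2) retry=(0,1,0)
step 8 (t1 CAS): counter=3 r=(2,0,2) succ=(1,0,2) retry=(1,1,0)
step 9 (t1 LOAD): counter=3 r=(3,0,2) succ=(1,0,2) retry=(1,1,0)
step 10 (t2 LOAD): counter=3 r=(3,3,2) succ=(1,0,2) retry=(1,1,0)
step 11 (t2 CAS): counter=4 r=(3,3,2) succ=(1,1,2) retry=(1,1,0)
step 12 (t1 CAS): counter=4 r=(3,3,2) succ=(1,1,2) retry=(2,1,0)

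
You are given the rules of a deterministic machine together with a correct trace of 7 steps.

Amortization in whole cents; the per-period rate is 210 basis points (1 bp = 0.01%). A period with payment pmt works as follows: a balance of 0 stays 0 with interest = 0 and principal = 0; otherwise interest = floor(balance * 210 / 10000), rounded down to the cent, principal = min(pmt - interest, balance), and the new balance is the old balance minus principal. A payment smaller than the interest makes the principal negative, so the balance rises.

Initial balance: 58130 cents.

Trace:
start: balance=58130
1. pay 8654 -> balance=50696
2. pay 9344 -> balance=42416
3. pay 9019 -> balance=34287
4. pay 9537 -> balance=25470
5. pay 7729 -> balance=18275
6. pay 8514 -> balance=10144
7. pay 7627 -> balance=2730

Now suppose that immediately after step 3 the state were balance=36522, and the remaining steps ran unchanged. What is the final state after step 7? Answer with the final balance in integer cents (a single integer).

state after step 3 := balance=36522
4. pay 9537 -> balance=27751
5. pay 7729 -> balance=20604
6. pay 8514 -> balance=12522
7. pay 7627 -> balance=5157

5157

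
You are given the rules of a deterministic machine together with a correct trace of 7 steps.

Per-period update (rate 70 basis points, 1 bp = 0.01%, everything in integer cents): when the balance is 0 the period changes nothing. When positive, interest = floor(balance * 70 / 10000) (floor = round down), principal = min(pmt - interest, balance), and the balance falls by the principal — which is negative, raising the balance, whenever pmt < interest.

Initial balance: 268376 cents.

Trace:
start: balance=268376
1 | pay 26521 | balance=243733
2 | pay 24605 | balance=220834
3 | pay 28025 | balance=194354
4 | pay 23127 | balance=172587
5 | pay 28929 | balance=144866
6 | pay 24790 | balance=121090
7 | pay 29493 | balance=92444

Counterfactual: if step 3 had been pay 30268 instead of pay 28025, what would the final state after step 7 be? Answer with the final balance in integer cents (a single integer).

90137

(re-executing from step 3 with the substitution; state before step 3: balance=220834)
3 | pay 30268 | balance=192111
4 | pay 23127 | balance=170328
5 | pay 28929 | balance=142591
6 | pay 24790 | balance=118799
7 | pay 29493 | balance=90137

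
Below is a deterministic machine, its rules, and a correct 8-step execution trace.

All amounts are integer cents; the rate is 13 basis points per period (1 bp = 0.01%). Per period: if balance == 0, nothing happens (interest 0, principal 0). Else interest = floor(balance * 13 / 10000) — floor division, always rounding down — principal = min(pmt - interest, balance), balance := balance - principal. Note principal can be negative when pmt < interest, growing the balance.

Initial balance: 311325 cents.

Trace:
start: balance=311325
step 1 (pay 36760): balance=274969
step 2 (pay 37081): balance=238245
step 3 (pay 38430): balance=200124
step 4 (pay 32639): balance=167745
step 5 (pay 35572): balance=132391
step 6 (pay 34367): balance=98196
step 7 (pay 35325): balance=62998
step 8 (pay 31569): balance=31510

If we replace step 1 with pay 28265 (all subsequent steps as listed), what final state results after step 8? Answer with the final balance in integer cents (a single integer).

(re-executing from step 1 with the substitution; state before step 1: balance=311325)
step 1 (pay 28265): balance=283464
step 2 (pay 37081): balance=246751
step 3 (pay 38430): balance=208641
step 4 (pay 32639): balance=176273
step 5 (pay 35572): balance=140930
step 6 (pay 34367): balance=106746
step 7 (pay 35325): balance=71559
step 8 (pay 31569): balance=40083

40083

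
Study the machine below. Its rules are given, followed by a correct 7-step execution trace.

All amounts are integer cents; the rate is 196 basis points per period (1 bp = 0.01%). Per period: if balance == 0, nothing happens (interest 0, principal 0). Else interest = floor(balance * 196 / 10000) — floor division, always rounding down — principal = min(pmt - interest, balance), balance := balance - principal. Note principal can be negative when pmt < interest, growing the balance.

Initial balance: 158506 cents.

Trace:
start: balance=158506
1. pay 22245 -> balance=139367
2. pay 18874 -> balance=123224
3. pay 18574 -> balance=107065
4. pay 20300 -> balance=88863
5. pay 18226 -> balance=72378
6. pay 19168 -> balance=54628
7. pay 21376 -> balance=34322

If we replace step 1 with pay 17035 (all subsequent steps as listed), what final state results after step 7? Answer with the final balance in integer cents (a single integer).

(re-executing from step 1 with the substitution; state before step 1: balance=158506)
1. pay 17035 -> balance=144577
2. pay 18874 -> balance=128536
3. pay 18574 -> balance=112481
4. pay 20300 -> balance=94385
5. pay 18226 -> balance=78008
6. pay 19168 -> balance=60368
7. pay 21376 -> balance=40175

40175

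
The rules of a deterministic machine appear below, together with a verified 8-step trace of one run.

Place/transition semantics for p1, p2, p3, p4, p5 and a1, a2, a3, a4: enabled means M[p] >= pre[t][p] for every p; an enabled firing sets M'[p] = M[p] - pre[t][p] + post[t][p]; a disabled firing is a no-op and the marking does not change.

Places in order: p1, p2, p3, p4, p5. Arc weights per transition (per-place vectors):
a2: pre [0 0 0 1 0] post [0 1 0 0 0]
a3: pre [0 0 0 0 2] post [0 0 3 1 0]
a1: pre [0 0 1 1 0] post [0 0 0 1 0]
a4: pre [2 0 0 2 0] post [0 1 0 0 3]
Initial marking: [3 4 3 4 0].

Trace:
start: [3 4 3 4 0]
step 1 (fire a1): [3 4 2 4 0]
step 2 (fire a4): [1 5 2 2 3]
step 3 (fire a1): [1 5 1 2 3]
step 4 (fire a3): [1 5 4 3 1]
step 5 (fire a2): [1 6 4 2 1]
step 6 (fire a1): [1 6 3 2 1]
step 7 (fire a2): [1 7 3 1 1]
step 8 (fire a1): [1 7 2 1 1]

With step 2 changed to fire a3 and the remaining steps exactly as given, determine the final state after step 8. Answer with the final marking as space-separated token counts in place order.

(re-executing from step 2 with the substitution; state before step 2: [3 4 2 4 0])
step 2 (fire a3): [3 4 2 4 0]
step 3 (fire a1): [3 4 1 4 0]
step 4 (fire a3): [3 4 1 4 0]
step 5 (fire a2): [3 5 1 3 0]
step 6 (fire a1): [3 5 0 3 0]
step 7 (fire a2): [3 6 0 2 0]
step 8 (fire a1): [3 6 0 2 0]

3 6 0 2 0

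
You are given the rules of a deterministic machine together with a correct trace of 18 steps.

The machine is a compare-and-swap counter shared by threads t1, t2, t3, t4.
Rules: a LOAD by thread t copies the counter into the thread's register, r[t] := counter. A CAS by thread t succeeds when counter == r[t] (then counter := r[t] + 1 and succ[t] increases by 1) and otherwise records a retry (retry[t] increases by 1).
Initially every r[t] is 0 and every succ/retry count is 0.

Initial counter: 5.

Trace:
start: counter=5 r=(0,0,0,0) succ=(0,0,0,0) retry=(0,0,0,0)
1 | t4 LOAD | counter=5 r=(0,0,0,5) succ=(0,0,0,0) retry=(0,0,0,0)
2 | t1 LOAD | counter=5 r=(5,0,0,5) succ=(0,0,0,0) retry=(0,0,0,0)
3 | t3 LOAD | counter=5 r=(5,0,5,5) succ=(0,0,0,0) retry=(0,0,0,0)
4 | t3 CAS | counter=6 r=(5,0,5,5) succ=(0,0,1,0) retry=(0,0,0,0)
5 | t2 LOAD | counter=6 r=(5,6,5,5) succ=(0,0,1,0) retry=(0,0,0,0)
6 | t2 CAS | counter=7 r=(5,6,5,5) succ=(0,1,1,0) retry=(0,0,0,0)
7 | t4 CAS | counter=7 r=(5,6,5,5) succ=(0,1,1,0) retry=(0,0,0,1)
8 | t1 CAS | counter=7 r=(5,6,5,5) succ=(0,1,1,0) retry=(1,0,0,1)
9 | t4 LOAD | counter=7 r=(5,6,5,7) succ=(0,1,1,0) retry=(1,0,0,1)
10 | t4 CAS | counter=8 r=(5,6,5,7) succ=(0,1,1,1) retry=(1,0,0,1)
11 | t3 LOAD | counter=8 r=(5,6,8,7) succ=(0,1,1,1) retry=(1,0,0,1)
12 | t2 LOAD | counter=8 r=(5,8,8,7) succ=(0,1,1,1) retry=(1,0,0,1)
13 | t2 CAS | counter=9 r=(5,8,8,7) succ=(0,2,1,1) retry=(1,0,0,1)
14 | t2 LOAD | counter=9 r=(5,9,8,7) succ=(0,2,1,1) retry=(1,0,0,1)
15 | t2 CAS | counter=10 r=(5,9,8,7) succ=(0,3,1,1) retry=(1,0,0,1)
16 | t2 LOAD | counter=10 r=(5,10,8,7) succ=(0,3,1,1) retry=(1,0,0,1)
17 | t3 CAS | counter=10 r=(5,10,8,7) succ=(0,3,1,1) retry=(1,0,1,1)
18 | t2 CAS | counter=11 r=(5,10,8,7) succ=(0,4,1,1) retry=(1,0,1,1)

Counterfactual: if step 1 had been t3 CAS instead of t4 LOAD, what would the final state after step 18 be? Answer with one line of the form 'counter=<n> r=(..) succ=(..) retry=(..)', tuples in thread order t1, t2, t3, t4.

(re-executing from step 1 with the substitution; state before step 1: counter=5 r=(0,0,0,0) succ=(0,0,0,0) retry=(0,0,0,0))
1 | t3 CAS | counter=5 r=(0,0,0,0) succ=(0,0,0,0) retry=(0,0,1,0)
2 | t1 LOAD | counter=5 r=(5,0,0,0) succ=(0,0,0,0) retry=(0,0,1,0)
3 | t3 LOAD | counter=5 r=(5,0,5,0) succ=(0,0,0,0) retry=(0,0,1,0)
4 | t3 CAS | counter=6 r=(5,0,5,0) succ=(0,0,1,0) retry=(0,0,1,0)
5 | t2 LOAD | counter=6 r=(5,6,5,0) succ=(0,0,1,0) retry=(0,0,1,0)
6 | t2 CAS | counter=7 r=(5,6,5,0) succ=(0,1,1,0) retry=(0,0,1,0)
7 | t4 CAS | counter=7 r=(5,6,5,0) succ=(0,1,1,0) retry=(0,0,1,1)
8 | t1 CAS | counter=7 r=(5,6,5,0) succ=(0,1,1,0) retry=(1,0,1,1)
9 | t4 LOAD | counter=7 r=(5,6,5,7) succ=(0,1,1,0) retry=(1,0,1,1)
10 | t4 CAS | counter=8 r=(5,6,5,7) succ=(0,1,1,1) retry=(1,0,1,1)
11 | t3 LOAD | counter=8 r=(5,6,8,7) succ=(0,1,1,1) retry=(1,0,1,1)
12 | t2 LOAD | counter=8 r=(5,8,8,7) succ=(0,1,1,1) retry=(1,0,1,1)
13 | t2 CAS | counter=9 r=(5,8,8,7) succ=(0,2,1,1) retry=(1,0,1,1)
14 | t2 LOAD | counter=9 r=(5,9,8,7) succ=(0,2,1,1) retry=(1,0,1,1)
15 | t2 CAS | counter=10 r=(5,9,8,7) succ=(0,3,1,1) retry=(1,0,1,1)
16 | t2 LOAD | counter=10 r=(5,10,8,7) succ=(0,3,1,1) retry=(1,0,1,1)
17 | t3 CAS | counter=10 r=(5,10,8,7) succ=(0,3,1,1) retry=(1,0,2,1)
18 | t2 CAS | counter=11 r=(5,10,8,7) succ=(0,4,1,1) retry=(1,0,2,1)

counter=11 r=(5,10,8,7) succ=(0,4,1,1) retry=(1,0,2,1)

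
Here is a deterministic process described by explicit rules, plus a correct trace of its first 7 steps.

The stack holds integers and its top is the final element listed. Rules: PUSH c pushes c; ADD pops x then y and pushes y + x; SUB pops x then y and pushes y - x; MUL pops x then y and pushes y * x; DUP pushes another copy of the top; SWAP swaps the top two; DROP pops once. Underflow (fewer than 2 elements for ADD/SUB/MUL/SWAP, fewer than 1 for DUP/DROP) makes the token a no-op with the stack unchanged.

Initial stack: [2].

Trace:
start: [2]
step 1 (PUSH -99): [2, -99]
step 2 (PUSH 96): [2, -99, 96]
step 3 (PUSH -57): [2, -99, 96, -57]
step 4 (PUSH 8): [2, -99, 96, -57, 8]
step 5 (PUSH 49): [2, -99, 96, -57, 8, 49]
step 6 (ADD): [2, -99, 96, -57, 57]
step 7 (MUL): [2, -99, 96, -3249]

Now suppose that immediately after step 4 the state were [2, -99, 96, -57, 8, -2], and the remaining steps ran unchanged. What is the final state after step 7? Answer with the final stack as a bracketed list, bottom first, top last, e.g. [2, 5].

[2, -99, 96, -57, 376]

state after step 4 := [2, -99, 96, -57, 8, -2]
step 5 (PUSH 49): [2, -99, 96, -57, 8, -2, 49]
step 6 (ADD): [2, -99, 96, -57, 8, 47]
step 7 (MUL): [2, -99, 96, -57, 376]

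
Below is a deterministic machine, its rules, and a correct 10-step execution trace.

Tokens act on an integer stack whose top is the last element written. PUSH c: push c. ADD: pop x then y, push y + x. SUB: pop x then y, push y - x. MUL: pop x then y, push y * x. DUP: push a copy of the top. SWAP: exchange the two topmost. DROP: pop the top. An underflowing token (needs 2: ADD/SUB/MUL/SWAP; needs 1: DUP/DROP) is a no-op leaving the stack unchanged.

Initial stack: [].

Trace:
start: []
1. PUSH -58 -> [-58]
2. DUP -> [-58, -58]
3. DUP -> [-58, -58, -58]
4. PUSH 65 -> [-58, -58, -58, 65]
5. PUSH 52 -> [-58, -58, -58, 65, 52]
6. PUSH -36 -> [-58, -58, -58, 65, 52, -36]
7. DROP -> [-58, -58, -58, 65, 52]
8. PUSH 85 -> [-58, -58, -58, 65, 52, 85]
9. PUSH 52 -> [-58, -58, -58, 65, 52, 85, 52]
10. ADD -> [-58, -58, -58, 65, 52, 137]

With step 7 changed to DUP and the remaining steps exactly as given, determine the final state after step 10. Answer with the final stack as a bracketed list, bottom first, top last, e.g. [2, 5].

[-58, -58, -58, 65, 52, -36, -36, 137]

(re-executing from step 7 with the substitution; state before step 7: [-58, -58, -58, 65, 52, -36])
7. DUP -> [-58, -58, -58, 65, 52, -36, -36]
8. PUSH 85 -> [-58, -58, -58, 65, 52, -36, -36, 85]
9. PUSH 52 -> [-58, -58, -58, 65, 52, -36, -36, 85, 52]
10. ADD -> [-58, -58, -58, 65, 52, -36, -36, 137]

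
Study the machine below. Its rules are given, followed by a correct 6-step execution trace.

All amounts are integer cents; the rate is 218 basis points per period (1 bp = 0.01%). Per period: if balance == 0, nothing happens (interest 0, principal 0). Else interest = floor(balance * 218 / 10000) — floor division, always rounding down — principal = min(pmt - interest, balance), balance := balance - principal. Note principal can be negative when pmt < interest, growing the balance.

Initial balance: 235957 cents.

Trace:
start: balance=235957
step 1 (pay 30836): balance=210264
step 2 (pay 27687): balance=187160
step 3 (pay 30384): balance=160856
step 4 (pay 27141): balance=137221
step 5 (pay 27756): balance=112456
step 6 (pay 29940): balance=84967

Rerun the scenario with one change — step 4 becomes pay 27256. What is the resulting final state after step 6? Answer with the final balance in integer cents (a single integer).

(re-executing from step 4 with the substitution; state before step 4: balance=160856)
step 4 (pay 27256): balance=137106
step 5 (pay 27756): balance=112338
step 6 (pay 29940): balance=84846

84846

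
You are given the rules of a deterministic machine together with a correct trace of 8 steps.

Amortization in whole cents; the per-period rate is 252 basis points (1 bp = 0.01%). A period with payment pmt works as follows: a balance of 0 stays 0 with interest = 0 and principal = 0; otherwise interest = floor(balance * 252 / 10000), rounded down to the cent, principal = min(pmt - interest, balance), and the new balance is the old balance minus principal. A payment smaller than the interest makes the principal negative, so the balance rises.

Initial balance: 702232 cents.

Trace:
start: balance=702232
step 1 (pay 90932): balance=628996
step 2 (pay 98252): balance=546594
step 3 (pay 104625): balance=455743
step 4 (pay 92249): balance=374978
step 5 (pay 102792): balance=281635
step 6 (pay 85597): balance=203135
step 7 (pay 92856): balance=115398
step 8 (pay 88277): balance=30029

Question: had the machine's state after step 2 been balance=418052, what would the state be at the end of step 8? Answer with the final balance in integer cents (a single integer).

state after step 2 := balance=418052
step 3 (pay 104625): balance=323961
step 4 (pay 92249): balance=239875
step 5 (pay 102792): balance=143127
step 6 (pay 85597): balance=61136
step 7 (pay 92856): balance=0
step 8 (pay 88277): balance=0

0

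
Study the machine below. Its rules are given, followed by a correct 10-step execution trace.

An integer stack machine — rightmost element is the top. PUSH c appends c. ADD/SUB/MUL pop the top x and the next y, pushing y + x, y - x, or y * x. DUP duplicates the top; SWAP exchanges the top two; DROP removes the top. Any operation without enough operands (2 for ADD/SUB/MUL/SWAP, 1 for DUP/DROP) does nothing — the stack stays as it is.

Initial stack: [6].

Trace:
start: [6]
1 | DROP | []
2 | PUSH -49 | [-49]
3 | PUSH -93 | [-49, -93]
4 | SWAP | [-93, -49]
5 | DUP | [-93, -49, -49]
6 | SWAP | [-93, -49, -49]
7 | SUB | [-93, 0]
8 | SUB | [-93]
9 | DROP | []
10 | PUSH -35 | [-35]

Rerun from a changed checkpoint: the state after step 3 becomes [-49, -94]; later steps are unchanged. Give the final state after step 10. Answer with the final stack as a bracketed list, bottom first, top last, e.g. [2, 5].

state after step 3 := [-49, -94]
4 | SWAP | [-94, -49]
5 | DUP | [-94, -49, -49]
6 | SWAP | [-94, -49, -49]
7 | SUB | [-94, 0]
8 | SUB | [-94]
9 | DROP | []
10 | PUSH -35 | [-35]

[-35]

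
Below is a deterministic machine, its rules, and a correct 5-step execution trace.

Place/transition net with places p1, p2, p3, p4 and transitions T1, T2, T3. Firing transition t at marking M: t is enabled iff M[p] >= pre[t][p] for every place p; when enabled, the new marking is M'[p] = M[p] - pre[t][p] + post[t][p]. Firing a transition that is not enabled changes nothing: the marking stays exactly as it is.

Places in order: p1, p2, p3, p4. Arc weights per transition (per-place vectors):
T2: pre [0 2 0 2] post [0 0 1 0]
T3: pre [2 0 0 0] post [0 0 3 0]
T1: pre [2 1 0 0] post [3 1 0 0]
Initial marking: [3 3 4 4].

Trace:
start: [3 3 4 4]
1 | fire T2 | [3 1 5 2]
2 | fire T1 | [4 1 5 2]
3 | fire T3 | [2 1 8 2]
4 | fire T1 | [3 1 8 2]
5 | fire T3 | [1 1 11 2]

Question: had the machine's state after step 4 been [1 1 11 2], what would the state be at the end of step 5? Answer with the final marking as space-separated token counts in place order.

state after step 4 := [1 1 11 2]
5 | fire T3 | [1 1 11 2]

1 1 11 2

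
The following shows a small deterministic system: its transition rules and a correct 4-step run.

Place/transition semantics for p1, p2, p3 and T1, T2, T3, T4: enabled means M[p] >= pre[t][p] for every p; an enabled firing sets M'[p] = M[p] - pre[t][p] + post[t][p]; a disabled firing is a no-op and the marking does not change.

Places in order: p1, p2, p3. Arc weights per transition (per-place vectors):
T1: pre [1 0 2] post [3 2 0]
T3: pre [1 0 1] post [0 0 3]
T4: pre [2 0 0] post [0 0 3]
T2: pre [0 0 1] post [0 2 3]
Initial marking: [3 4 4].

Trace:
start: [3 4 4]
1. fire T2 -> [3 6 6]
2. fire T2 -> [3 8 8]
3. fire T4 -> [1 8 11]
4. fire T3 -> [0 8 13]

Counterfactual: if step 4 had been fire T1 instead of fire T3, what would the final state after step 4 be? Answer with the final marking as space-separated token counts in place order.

3 10 9

(re-executing from step 4 with the substitution; state before step 4: [1 8 11])
4. fire T1 -> [3 10 9]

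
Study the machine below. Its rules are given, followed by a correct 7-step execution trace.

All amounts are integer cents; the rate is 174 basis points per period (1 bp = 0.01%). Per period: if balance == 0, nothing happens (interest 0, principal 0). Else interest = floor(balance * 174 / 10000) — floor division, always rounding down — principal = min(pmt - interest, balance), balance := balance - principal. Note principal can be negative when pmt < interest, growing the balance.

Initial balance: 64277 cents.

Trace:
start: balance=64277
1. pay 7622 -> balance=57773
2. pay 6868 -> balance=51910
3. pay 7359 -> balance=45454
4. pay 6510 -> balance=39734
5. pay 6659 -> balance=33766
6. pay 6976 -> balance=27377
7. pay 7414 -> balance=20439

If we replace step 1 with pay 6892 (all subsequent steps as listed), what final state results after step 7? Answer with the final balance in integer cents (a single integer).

(re-executing from step 1 with the substitution; state before step 1: balance=64277)
1. pay 6892 -> balance=58503
2. pay 6868 -> balance=52652
3. pay 7359 -> balance=46209
4. pay 6510 -> balance=40503
5. pay 6659 -> balance=34548
6. pay 6976 -> balance=28173
7. pay 7414 -> balance=21249

21249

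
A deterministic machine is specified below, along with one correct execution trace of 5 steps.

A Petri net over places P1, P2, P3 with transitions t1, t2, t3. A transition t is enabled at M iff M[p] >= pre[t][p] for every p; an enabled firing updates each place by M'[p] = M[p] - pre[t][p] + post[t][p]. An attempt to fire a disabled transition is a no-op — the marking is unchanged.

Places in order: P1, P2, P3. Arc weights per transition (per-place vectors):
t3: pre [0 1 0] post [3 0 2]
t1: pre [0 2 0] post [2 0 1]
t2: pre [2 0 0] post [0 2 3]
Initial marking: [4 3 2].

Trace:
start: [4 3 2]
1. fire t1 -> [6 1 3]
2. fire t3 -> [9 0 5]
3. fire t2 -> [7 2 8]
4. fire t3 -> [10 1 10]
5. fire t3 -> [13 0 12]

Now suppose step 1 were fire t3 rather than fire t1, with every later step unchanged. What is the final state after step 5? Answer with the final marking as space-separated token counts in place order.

(re-executing from step 1 with the substitution; state before step 1: [4 3 2])
1. fire t3 -> [7 2 4]
2. fire t3 -> [10 1 6]
3. fire t2 -> [8 3 9]
4. fire t3 -> [11 2 11]
5. fire t3 -> [14 1 13]

14 1 13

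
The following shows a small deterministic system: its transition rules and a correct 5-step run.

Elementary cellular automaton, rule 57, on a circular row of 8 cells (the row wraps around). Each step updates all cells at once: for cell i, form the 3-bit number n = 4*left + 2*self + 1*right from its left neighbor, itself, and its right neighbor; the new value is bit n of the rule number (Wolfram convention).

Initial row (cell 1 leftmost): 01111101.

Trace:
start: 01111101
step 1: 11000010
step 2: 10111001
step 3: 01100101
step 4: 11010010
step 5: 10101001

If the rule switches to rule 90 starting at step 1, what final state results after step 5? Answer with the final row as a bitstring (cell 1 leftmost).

(re-executing steps 1..5 under rule 90; state before step 1: 01111101)
step 1: 01000100
step 2: 10101010
step 3: 00000000
step 4: 00000000
step 5: 00000000

00000000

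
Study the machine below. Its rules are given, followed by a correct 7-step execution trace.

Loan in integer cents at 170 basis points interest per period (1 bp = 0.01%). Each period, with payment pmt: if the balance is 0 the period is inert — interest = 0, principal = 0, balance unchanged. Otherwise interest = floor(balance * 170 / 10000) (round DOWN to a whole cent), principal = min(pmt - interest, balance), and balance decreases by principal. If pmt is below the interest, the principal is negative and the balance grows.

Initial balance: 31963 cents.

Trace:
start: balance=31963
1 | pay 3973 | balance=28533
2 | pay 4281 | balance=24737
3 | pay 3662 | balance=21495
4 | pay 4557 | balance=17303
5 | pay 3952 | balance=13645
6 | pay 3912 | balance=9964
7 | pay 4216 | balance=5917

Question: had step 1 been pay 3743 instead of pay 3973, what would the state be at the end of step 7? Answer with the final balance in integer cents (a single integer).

(re-executing from step 1 with the substitution; state before step 1: balance=31963)
1 | pay 3743 | balance=28763
2 | pay 4281 | balance=24970
3 | pay 3662 | balance=21732
4 | pay 4557 | balance=17544
5 | pay 3952 | balance=13890
6 | pay 3912 | balance=10214
7 | pay 4216 | balance=6171

6171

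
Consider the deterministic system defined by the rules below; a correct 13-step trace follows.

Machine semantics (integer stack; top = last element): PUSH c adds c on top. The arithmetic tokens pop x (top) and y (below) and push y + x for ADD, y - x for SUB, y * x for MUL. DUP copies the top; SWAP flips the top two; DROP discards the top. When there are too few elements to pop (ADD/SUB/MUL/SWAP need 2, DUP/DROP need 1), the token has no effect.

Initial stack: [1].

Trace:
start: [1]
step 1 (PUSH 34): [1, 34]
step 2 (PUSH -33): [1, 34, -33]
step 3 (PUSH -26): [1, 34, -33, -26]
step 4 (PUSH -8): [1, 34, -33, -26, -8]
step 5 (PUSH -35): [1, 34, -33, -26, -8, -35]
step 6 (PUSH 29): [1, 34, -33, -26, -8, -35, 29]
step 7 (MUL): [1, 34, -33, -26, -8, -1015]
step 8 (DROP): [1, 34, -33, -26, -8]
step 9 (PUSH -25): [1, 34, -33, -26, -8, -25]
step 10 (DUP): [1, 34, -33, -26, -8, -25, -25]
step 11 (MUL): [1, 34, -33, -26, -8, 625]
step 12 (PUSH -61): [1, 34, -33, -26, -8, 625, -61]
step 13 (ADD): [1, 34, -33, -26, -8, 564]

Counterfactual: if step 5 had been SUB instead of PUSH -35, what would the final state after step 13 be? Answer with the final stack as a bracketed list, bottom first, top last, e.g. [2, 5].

[1, 34, -33, 564]

(re-executing from step 5 with the substitution; state before step 5: [1, 34, -33, -26, -8])
step 5 (SUB): [1, 34, -33, -18]
step 6 (PUSH 29): [1, 34, -33, -18, 29]
step 7 (MUL): [1, 34, -33, -522]
step 8 (DROP): [1, 34, -33]
step 9 (PUSH -25): [1, 34, -33, -25]
step 10 (DUP): [1, 34, -33, -25, -25]
step 11 (MUL): [1, 34, -33, 625]
step 12 (PUSH -61): [1, 34, -33, 625, -61]
step 13 (ADD): [1, 34, -33, 564]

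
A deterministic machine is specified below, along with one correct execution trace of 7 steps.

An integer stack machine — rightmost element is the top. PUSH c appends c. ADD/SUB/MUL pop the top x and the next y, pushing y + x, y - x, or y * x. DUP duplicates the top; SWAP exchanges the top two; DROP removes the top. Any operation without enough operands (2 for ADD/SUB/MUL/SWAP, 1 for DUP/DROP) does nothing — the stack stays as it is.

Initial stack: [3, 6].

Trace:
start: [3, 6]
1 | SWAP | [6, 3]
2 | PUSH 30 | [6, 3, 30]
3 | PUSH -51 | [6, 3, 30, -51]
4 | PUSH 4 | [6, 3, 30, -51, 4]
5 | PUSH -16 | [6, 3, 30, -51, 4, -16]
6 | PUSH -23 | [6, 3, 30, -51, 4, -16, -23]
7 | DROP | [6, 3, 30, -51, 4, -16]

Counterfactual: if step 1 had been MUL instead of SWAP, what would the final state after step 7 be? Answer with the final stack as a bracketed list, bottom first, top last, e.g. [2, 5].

(re-executing from step 1 with the substitution; state before step 1: [3, 6])
1 | MUL | [18]
2 | PUSH 30 | [18, 30]
3 | PUSH -51 | [18, 30, -51]
4 | PUSH 4 | [18, 30, -51, 4]
5 | PUSH -16 | [18, 30, -51, 4, -16]
6 | PUSH -23 | [18, 30, -51, 4, -16, -23]
7 | DROP | [18, 30, -51, 4, -16]

[18, 30, -51, 4, -16]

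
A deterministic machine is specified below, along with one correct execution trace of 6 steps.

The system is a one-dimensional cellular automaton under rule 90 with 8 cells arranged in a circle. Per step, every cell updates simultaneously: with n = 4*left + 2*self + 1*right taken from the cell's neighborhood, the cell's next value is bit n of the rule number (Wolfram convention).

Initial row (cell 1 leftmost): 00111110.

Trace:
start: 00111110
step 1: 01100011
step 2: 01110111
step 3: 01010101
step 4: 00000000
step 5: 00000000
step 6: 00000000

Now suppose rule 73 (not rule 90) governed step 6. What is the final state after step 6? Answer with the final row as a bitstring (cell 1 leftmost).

11111111

(re-executing step 6 under rule 73; state before step 6: 00000000)
step 6: 11111111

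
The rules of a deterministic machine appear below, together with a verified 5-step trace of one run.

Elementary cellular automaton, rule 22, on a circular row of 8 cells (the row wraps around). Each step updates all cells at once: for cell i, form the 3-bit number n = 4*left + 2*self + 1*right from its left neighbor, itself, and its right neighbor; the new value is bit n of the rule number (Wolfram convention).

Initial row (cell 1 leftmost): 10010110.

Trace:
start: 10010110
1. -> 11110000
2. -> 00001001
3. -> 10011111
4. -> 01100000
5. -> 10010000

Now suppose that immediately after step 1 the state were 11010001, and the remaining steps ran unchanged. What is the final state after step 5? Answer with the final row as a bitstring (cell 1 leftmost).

00000111

state after step 1 := 11010001
2. -> 00011010
3. -> 00100011
4. -> 11110100
5. -> 00000111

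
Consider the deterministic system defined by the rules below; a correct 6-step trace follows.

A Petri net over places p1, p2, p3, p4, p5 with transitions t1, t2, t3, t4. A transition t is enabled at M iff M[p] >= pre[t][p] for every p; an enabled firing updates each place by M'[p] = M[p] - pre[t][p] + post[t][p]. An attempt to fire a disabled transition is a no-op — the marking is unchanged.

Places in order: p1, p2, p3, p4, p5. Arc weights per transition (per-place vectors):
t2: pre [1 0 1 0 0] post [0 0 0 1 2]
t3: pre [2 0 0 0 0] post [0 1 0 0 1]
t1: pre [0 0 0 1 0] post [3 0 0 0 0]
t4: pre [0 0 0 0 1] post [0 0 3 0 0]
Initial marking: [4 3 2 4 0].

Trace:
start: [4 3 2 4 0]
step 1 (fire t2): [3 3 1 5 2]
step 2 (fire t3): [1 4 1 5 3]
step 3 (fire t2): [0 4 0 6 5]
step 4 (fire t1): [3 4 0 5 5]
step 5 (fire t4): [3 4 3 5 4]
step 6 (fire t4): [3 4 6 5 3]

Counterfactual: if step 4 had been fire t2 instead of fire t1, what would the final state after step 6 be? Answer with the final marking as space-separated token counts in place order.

(re-executing from step 4 with the substitution; state before step 4: [0 4 0 6 5])
step 4 (fire t2): [0 4 0 6 5]
step 5 (fire t4): [0 4 3 6 4]
step 6 (fire t4): [0 4 6 6 3]

0 4 6 6 3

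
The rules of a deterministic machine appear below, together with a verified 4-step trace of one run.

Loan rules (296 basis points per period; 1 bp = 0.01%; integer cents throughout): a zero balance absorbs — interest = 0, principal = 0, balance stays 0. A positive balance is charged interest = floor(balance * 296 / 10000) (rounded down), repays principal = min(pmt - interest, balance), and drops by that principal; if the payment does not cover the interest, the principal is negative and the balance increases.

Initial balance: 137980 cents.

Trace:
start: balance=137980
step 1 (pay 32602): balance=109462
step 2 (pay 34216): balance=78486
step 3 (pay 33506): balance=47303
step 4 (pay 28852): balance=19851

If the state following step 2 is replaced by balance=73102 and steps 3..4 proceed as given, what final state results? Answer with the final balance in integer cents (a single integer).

state after step 2 := balance=73102
step 3 (pay 33506): balance=41759
step 4 (pay 28852): balance=14143

14143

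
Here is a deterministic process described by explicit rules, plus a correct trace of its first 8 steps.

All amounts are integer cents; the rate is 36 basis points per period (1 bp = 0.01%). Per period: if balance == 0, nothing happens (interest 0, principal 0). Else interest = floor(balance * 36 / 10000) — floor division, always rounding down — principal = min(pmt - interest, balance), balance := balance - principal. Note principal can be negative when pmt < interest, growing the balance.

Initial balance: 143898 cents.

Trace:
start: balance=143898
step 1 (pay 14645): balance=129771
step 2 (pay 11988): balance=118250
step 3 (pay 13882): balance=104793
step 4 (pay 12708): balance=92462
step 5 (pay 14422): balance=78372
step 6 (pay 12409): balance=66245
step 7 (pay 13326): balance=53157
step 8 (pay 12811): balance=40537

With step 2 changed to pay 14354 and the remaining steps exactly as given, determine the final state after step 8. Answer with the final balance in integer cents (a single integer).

(re-executing from step 2 with the substitution; state before step 2: balance=129771)
step 2 (pay 14354): balance=115884
step 3 (pay 13882): balance=102419
step 4 (pay 12708): balance=90079
step 5 (pay 14422): balance=75981
step 6 (pay 12409): balance=63845
step 7 (pay 13326): balance=50748
step 8 (pay 12811): balance=38119

38119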